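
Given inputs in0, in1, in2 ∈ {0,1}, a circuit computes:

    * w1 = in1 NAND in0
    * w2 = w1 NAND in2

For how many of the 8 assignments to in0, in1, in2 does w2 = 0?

3

w2 = w1 NAND in2 must be 0, so both w1 = 1 and in2 = 1.
w1 = in1 NAND in0 must be 1, so at least one of in1, in0 is 0.
Enumerating the 8 input combinations, 3 give w2 = 0 and 5 give w2 = 1.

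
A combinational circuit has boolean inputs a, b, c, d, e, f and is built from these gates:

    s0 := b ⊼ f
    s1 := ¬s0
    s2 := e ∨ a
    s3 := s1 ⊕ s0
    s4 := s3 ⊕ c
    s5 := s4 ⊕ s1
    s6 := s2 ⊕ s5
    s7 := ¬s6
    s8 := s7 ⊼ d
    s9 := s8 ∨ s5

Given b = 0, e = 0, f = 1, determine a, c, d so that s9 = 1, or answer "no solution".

a=0, c=1, d=0

s9 = s8 ∨ s5 must be 1, so at least one of s8, s5 is 1.
Check with b = 0, e = 0, f = 1 and a=0, c=1, d=0:
s0 = b ⊼ f = 0 ⊼ 1 = 1
s1 = ¬s0 = ¬1 = 0
s2 = e ∨ a = 0 ∨ 0 = 0
s3 = s1 ⊕ s0 = 0 ⊕ 1 = 1
s4 = s3 ⊕ c = 1 ⊕ 1 = 0
s5 = s4 ⊕ s1 = 0 ⊕ 0 = 0
s6 = s2 ⊕ s5 = 0 ⊕ 0 = 0
s7 = ¬s6 = ¬0 = 1
s8 = s7 ⊼ d = 1 ⊼ 0 = 1
s9 = s8 ∨ s5 = 1 ∨ 0 = 1
So s9 = 1.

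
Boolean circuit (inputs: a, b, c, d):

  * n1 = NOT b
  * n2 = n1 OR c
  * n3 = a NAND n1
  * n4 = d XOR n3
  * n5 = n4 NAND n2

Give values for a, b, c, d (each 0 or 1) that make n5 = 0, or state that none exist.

a=1, b=1, c=1, d=0

Check with a=1, b=1, c=1, d=0:
n1 = NOT b = NOT 1 = 0
n2 = n1 OR c = 0 OR 1 = 1
n3 = a NAND n1 = 1 NAND 0 = 1
n4 = d XOR n3 = 0 XOR 1 = 1
n5 = n4 NAND n2 = 1 NAND 1 = 0
So n5 = 0 as required.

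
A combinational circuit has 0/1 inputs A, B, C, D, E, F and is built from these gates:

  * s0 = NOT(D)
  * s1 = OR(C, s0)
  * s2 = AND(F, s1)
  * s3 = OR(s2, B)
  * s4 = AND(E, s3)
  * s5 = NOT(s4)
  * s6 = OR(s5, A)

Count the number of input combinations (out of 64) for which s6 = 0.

11

s6 = OR(s5, A) must be 0, so both s5 = 0 and A = 0.
s5 = NOT(s4) must be 0, so s4 = 1.
s4 = AND(E, s3) must be 1, so both E = 1 and s3 = 1.
Enumerating the 64 input combinations, 11 give s6 = 0 and 53 give s6 = 1.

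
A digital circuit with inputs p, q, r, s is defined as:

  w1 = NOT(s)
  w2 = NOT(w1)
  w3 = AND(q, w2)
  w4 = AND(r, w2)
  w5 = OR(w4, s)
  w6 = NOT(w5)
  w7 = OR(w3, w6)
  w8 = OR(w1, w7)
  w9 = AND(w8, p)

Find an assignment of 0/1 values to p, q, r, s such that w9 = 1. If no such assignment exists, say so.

w9 = AND(w8, p) must be 1, so both w8 = 1 and p = 1.
Check with p=1, q=1, r=1, s=0:
w1 = NOT(s) = NOT 0 = 1
w2 = NOT(w1) = NOT 1 = 0
w3 = AND(q, w2) = AND(1, 0) = 0
w4 = AND(r, w2) = AND(1, 0) = 0
w5 = OR(w4, s) = OR(0, 0) = 0
w6 = NOT(w5) = NOT 0 = 1
w7 = OR(w3, w6) = OR(0, 1) = 1
w8 = OR(w1, w7) = OR(1, 1) = 1
w9 = AND(w8, p) = AND(1, 1) = 1
So w9 = 1 as required.

p=1, q=1, r=1, s=0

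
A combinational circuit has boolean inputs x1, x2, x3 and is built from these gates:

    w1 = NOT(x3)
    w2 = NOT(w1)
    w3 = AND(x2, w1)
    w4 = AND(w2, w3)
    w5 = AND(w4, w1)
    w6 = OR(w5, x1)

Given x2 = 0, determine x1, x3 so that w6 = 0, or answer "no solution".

w6 = OR(w5, x1) must be 0, so both w5 = 0 and x1 = 0.
Check with x2 = 0 and x1=0, x3=0:
w1 = NOT(x3) = NOT 0 = 1
w2 = NOT(w1) = NOT 1 = 0
w3 = AND(x2, w1) = AND(0, 1) = 0
w4 = AND(w2, w3) = AND(0, 0) = 0
w5 = AND(w4, w1) = AND(0, 1) = 0
w6 = OR(w5, x1) = OR(0, 0) = 0
So w6 = 0.

x1=0, x3=0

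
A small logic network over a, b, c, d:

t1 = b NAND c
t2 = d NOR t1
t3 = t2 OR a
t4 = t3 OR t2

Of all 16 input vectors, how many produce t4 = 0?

t4 = t3 OR t2 must be 0, so both t3 = 0 and t2 = 0.
t3 = t2 OR a must be 0, so both t2 = 0 and a = 0.
Enumerating the 16 input combinations, 7 give t4 = 0 and 9 give t4 = 1.

7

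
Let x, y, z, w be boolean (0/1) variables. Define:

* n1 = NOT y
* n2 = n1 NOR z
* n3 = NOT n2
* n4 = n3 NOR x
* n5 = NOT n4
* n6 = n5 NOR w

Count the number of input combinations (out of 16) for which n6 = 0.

15

n6 = n5 NOR w must be 0, so at least one of n5, w is 1.
Enumerating the 16 input combinations, 15 give n6 = 0 and 1 give n6 = 1.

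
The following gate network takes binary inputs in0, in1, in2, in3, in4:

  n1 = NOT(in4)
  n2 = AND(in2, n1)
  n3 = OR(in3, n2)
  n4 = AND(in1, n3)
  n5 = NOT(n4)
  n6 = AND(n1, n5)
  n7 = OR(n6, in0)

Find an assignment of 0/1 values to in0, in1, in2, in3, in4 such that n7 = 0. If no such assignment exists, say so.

in0=0, in1=0, in2=0, in3=0, in4=1

n7 = OR(n6, in0) must be 0, so both n6 = 0 and in0 = 0.
n6 = AND(n1, n5) must be 0, so at least one of n1, n5 is 0.
Check with in0=0, in1=0, in2=0, in3=0, in4=1:
n1 = NOT(in4) = NOT 1 = 0
n2 = AND(in2, n1) = AND(0, 0) = 0
n3 = OR(in3, n2) = OR(0, 0) = 0
n4 = AND(in1, n3) = AND(0, 0) = 0
n5 = NOT(n4) = NOT 0 = 1
n6 = AND(n1, n5) = AND(0, 1) = 0
n7 = OR(n6, in0) = OR(0, 0) = 0
So n7 = 0 as required.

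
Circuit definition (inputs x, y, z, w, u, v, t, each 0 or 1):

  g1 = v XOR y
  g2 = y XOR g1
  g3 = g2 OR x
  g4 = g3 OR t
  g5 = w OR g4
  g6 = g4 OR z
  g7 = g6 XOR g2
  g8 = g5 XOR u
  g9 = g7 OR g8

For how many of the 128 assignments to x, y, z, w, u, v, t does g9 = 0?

g9 = g7 OR g8 must be 0, so both g7 = 0 and g8 = 0.
g7 = g6 XOR g2 must be 0, so g6 and g2 are equal.
Enumerating the 128 input combinations, 36 give g9 = 0 and 92 give g9 = 1.

36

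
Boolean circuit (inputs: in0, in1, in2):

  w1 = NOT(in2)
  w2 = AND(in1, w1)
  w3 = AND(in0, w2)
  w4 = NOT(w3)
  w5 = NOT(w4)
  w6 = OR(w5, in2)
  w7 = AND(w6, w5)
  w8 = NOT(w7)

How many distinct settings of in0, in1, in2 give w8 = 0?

1

w8 = NOT(w7) must be 0, so w7 = 1.
w7 = AND(w6, w5) must be 1, so both w6 = 1 and w5 = 1.
Enumerating the 8 input combinations, 1 give w8 = 0 and 7 give w8 = 1.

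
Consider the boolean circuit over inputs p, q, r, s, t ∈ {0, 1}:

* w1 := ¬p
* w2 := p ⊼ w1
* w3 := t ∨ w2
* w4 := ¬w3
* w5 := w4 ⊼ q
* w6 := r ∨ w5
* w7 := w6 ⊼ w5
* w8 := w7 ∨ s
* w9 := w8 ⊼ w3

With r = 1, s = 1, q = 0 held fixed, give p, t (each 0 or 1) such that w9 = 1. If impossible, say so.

no solution exists

With r = 1, s = 1, q = 0 fixed, none of the 4 settings of p, t give w9 = 1.
For example, with p=1, t=1:
w1 = ¬p = ¬1 = 0
w2 = p ⊼ w1 = 1 ⊼ 0 = 1
w3 = t ∨ w2 = 1 ∨ 1 = 1
w4 = ¬w3 = ¬1 = 0
w5 = w4 ⊼ q = 0 ⊼ 0 = 1
w6 = r ∨ w5 = 1 ∨ 1 = 1
w7 = w6 ⊼ w5 = 1 ⊼ 1 = 0
w8 = w7 ∨ s = 0 ∨ 1 = 1
w9 = w8 ⊼ w3 = 1 ⊼ 1 = 0
giving w9 = 0 ≠ 1.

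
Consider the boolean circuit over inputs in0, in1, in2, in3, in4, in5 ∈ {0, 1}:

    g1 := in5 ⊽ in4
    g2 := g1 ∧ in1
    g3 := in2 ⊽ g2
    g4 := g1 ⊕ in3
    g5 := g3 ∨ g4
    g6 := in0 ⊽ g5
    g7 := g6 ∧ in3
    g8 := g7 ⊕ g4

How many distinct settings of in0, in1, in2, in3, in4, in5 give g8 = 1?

35

g8 = g7 ⊕ g4 must be 1, so g7 and g4 differ.
Enumerating the 64 input combinations, 35 give g8 = 1 and 29 give g8 = 0.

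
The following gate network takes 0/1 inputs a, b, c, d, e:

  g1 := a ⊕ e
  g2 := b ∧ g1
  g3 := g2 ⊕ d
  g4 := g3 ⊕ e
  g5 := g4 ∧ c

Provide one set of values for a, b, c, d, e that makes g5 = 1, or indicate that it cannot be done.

a=1, b=0, c=1, d=0, e=1

Check with a=1, b=0, c=1, d=0, e=1:
g1 = a ⊕ e = 1 ⊕ 1 = 0
g2 = b ∧ g1 = 0 ∧ 0 = 0
g3 = g2 ⊕ d = 0 ⊕ 0 = 0
g4 = g3 ⊕ e = 0 ⊕ 1 = 1
g5 = g4 ∧ c = 1 ∧ 1 = 1
So g5 = 1 as required.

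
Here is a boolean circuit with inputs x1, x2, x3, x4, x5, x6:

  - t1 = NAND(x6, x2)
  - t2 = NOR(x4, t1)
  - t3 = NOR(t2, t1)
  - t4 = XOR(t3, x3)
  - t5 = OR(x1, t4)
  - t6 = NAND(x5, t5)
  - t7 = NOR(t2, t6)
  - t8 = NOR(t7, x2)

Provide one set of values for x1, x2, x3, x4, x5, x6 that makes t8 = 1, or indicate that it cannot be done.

x1=1 x2=0 x3=1 x4=0 x5=0 x6=1

Check with x1=1 x2=0 x3=1 x4=0 x5=0 x6=1:
t1 = NAND(x6, x2) = NAND(1, 0) = 1
t2 = NOR(x4, t1) = NOR(0, 1) = 0
t3 = NOR(t2, t1) = NOR(0, 1) = 0
t4 = XOR(t3, x3) = XOR(0, 1) = 1
t5 = OR(x1, t4) = OR(1, 1) = 1
t6 = NAND(x5, t5) = NAND(0, 1) = 1
t7 = NOR(t2, t6) = NOR(0, 1) = 0
t8 = NOR(t7, x2) = NOR(0, 0) = 1
So t8 = 1 as required.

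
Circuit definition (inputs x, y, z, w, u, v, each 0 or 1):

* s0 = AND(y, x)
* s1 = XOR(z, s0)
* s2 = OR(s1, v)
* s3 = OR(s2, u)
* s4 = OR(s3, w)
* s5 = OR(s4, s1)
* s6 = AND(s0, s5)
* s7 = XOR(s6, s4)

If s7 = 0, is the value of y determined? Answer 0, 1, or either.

either

Both values of y occur among assignments with s7 = 0:
  y=0: x=0, y=0, z=0, w=0, u=0, v=0
  y=1: x=0, y=1, z=0, w=0, u=0, v=0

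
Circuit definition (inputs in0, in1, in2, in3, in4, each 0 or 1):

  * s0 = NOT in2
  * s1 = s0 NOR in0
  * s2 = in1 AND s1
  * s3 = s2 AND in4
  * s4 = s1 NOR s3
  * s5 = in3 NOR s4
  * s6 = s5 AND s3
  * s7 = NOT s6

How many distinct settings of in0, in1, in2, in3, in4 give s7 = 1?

31

s7 = NOT s6 must be 1, so s6 = 0.
s6 = s5 AND s3 must be 0, so at least one of s5, s3 is 0.
Enumerating the 32 input combinations, 31 give s7 = 1 and 1 give s7 = 0.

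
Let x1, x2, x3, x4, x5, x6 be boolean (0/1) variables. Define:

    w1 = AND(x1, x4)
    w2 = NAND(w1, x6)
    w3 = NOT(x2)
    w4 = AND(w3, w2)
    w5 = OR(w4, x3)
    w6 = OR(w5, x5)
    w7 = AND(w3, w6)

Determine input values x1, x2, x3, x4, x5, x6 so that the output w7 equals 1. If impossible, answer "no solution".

w7 = AND(w3, w6) must be 1, so both w3 = 1 and w6 = 1.
w3 = NOT(x2) must be 1, so x2 = 0.
Check with x1=0, x2=0, x3=1, x4=1, x5=0, x6=0:
w1 = AND(x1, x4) = AND(0, 1) = 0
w2 = NAND(w1, x6) = NAND(0, 0) = 1
w3 = NOT(x2) = NOT 0 = 1
w4 = AND(w3, w2) = AND(1, 1) = 1
w5 = OR(w4, x3) = OR(1, 1) = 1
w6 = OR(w5, x5) = OR(1, 0) = 1
w7 = AND(w3, w6) = AND(1, 1) = 1
So w7 = 1 as required.

x1=0, x2=0, x3=1, x4=1, x5=0, x6=0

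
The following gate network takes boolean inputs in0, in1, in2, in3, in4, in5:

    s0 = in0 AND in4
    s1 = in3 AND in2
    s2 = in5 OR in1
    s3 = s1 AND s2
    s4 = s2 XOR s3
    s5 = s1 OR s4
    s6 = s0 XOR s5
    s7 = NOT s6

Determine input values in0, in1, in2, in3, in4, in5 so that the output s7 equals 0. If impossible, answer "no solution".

in0=0, in1=0, in2=0, in3=1, in4=0, in5=1

s7 = NOT s6 must be 0, so s6 = 1.
Check with in0=0, in1=0, in2=0, in3=1, in4=0, in5=1:
s0 = in0 AND in4 = 0 AND 0 = 0
s1 = in3 AND in2 = 1 AND 0 = 0
s2 = in5 OR in1 = 1 OR 0 = 1
s3 = s1 AND s2 = 0 AND 1 = 0
s4 = s2 XOR s3 = 1 XOR 0 = 1
s5 = s1 OR s4 = 0 OR 1 = 1
s6 = s0 XOR s5 = 0 XOR 1 = 1
s7 = NOT s6 = NOT 1 = 0
So s7 = 0 as required.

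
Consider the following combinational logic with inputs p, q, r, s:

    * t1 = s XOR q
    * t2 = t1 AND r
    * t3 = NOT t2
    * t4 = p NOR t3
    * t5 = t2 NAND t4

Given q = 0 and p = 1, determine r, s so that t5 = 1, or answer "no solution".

t5 = t2 NAND t4 must be 1, so at least one of t2, t4 is 0.
Check with q = 0 and p = 1 and r=0, s=1:
t1 = s XOR q = 1 XOR 0 = 1
t2 = t1 AND r = 1 AND 0 = 0
t3 = NOT t2 = NOT 0 = 1
t4 = p NOR t3 = 1 NOR 1 = 0
t5 = t2 NAND t4 = 0 NAND 0 = 1
So t5 = 1.

r=0 s=1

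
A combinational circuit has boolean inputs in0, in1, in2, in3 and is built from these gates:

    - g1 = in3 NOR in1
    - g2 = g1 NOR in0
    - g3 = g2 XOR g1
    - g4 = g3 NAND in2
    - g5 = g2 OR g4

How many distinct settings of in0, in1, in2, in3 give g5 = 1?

g5 = g2 OR g4 must be 1, so at least one of g2, g4 is 1.
Enumerating the 16 input combinations, 14 give g5 = 1 and 2 give g5 = 0.

14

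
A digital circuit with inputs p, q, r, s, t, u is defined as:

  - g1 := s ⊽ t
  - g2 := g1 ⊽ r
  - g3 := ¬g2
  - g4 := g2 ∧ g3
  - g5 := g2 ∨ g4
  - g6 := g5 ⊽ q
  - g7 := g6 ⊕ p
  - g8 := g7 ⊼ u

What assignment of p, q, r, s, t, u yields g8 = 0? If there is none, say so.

p=0, q=0, r=0, s=0, t=0, u=1

g8 = g7 ⊼ u must be 0, so both g7 = 1 and u = 1.
Check with p=0, q=0, r=0, s=0, t=0, u=1:
g1 = s ⊽ t = 0 ⊽ 0 = 1
g2 = g1 ⊽ r = 1 ⊽ 0 = 0
g3 = ¬g2 = ¬0 = 1
g4 = g2 ∧ g3 = 0 ∧ 1 = 0
g5 = g2 ∨ g4 = 0 ∨ 0 = 0
g6 = g5 ⊽ q = 0 ⊽ 0 = 1
g7 = g6 ⊕ p = 1 ⊕ 0 = 1
g8 = g7 ⊼ u = 1 ⊼ 1 = 0
So g8 = 0 as required.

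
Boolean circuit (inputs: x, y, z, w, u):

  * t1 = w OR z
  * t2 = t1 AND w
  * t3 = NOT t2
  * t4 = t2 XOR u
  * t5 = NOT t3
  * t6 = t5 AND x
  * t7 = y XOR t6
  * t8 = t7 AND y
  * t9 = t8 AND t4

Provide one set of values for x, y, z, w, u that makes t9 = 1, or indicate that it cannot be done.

t9 = t8 AND t4 must be 1, so both t8 = 1 and t4 = 1.
t8 = t7 AND y must be 1, so both t7 = 1 and y = 1.
t4 = t2 XOR u must be 1, so t2 and u differ.
Check with x=0, y=1, z=1, w=1, u=0:
t1 = w OR z = 1 OR 1 = 1
t2 = t1 AND w = 1 AND 1 = 1
t3 = NOT t2 = NOT 1 = 0
t4 = t2 XOR u = 1 XOR 0 = 1
t5 = NOT t3 = NOT 0 = 1
t6 = t5 AND x = 1 AND 0 = 0
t7 = y XOR t6 = 1 XOR 0 = 1
t8 = t7 AND y = 1 AND 1 = 1
t9 = t8 AND t4 = 1 AND 1 = 1
So t9 = 1 as required.

x=0, y=1, z=1, w=1, u=0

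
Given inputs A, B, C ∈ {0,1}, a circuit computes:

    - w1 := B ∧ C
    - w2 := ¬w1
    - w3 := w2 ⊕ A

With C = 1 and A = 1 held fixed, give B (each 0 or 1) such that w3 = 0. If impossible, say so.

w3 = w2 ⊕ A must be 0, so w2 and A are equal.
Check with C = 1 and A = 1 and B=0:
w1 = B ∧ C = 0 ∧ 1 = 0
w2 = ¬w1 = ¬0 = 1
w3 = w2 ⊕ A = 1 ⊕ 1 = 0
So w3 = 0.

B=0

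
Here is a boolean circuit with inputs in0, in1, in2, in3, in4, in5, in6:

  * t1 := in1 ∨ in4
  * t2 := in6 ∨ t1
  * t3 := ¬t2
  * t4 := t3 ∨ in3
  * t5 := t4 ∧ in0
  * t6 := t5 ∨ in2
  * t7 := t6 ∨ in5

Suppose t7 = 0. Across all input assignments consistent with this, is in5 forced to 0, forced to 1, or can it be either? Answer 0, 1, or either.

0

t7 = t6 ∨ in5 must be 0, so both t6 = 0 and in5 = 0.
t6 = t5 ∨ in2 must be 0, so both t5 = 0 and in2 = 0.
t5 = t4 ∧ in0 must be 0, so at least one of t4, in0 is 0.
Every assignment with t7 = 0 has in5 = 0; there are 23 such assignment(s).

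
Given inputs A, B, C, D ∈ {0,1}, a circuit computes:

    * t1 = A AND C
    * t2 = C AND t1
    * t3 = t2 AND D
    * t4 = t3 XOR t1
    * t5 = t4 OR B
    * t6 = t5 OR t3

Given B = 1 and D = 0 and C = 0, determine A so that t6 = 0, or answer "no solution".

no solution exists

With B = 1 and D = 0 and C = 0 fixed, none of the 2 settings of A give t6 = 0.
For example, with A=1:
t1 = A AND C = 1 AND 0 = 0
t2 = C AND t1 = 0 AND 0 = 0
t3 = t2 AND D = 0 AND 0 = 0
t4 = t3 XOR t1 = 0 XOR 0 = 0
t5 = t4 OR B = 0 OR 1 = 1
t6 = t5 OR t3 = 1 OR 0 = 1
giving t6 = 1 ≠ 0.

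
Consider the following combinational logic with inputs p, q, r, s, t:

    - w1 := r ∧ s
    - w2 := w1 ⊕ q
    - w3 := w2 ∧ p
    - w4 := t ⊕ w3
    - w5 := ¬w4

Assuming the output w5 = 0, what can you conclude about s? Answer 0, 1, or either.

Both values of s occur among assignments with w5 = 0:
  s=0: p=0, q=0, r=0, s=0, t=1
  s=1: p=0, q=0, r=0, s=1, t=1

either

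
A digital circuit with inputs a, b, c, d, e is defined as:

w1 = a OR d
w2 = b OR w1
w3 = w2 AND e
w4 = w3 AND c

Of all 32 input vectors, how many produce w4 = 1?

w4 = w3 AND c must be 1, so both w3 = 1 and c = 1.
Enumerating the 32 input combinations, 7 give w4 = 1 and 25 give w4 = 0.

7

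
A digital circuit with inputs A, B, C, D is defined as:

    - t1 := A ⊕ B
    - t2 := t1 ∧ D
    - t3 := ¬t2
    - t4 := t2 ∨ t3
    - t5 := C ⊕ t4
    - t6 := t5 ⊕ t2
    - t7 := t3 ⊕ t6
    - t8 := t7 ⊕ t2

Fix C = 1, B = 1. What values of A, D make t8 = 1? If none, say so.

A=1, D=1

t8 = t7 ⊕ t2 must be 1, so t7 and t2 differ.
Check with C = 1, B = 1 and A=1, D=1:
t1 = A ⊕ B = 1 ⊕ 1 = 0
t2 = t1 ∧ D = 0 ∧ 1 = 0
t3 = ¬t2 = ¬0 = 1
t4 = t2 ∨ t3 = 0 ∨ 1 = 1
t5 = C ⊕ t4 = 1 ⊕ 1 = 0
t6 = t5 ⊕ t2 = 0 ⊕ 0 = 0
t7 = t3 ⊕ t6 = 1 ⊕ 0 = 1
t8 = t7 ⊕ t2 = 1 ⊕ 0 = 1
So t8 = 1.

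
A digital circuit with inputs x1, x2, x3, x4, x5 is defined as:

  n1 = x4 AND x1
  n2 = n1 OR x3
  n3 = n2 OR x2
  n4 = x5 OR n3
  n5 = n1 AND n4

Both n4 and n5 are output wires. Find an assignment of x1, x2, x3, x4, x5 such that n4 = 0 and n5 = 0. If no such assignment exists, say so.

Check with x1=0, x2=0, x3=0, x4=0, x5=0:
n1 = x4 AND x1 = 0 AND 0 = 0
n2 = n1 OR x3 = 0 OR 0 = 0
n3 = n2 OR x2 = 0 OR 0 = 0
n4 = x5 OR n3 = 0 OR 0 = 0
n5 = n1 AND n4 = 0 AND 0 = 0
So n4 = 0 and n5 = 0.

x1=0, x2=0, x3=0, x4=0, x5=0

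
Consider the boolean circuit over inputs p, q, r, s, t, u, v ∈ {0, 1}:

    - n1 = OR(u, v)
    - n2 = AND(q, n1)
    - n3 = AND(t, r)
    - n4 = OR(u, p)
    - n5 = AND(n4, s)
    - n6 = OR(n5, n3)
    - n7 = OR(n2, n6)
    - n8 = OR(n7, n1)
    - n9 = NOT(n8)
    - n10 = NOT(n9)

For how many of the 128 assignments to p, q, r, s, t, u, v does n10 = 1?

110

n10 = NOT(n9) must be 1, so n9 = 0.
Enumerating the 128 input combinations, 110 give n10 = 1 and 18 give n10 = 0.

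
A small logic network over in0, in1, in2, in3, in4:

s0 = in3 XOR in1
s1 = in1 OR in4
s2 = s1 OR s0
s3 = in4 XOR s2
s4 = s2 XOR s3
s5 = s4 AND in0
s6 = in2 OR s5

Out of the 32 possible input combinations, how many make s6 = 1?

s6 = in2 OR s5 must be 1, so at least one of in2, s5 is 1.
Enumerating the 32 input combinations, 20 give s6 = 1 and 12 give s6 = 0.

20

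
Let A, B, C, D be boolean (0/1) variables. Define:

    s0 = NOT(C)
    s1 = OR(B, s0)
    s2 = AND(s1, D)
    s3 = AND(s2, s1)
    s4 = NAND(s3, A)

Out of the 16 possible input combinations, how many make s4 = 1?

s4 = NAND(s3, A) must be 1, so at least one of s3, A is 0.
Enumerating the 16 input combinations, 13 give s4 = 1 and 3 give s4 = 0.

13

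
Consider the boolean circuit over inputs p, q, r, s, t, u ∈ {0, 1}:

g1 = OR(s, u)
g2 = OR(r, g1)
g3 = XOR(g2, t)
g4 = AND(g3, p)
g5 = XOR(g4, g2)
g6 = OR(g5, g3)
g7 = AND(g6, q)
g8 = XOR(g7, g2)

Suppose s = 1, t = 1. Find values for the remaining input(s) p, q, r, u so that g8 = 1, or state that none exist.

Check with s = 1, t = 1 and p=1, q=0, r=1, u=0:
g1 = OR(s, u) = OR(1, 0) = 1
g2 = OR(r, g1) = OR(1, 1) = 1
g3 = XOR(g2, t) = XOR(1, 1) = 0
g4 = AND(g3, p) = AND(0, 1) = 0
g5 = XOR(g4, g2) = XOR(0, 1) = 1
g6 = OR(g5, g3) = OR(1, 0) = 1
g7 = AND(g6, q) = AND(1, 0) = 0
g8 = XOR(g7, g2) = XOR(0, 1) = 1
So g8 = 1.

p=1 q=0 r=1 u=0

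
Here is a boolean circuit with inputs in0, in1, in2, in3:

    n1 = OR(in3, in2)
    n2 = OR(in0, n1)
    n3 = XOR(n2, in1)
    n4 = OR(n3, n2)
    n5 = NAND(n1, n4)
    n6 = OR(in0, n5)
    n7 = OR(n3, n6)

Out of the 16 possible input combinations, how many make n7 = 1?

13

n7 = OR(n3, n6) must be 1, so at least one of n3, n6 is 1.
Enumerating the 16 input combinations, 13 give n7 = 1 and 3 give n7 = 0.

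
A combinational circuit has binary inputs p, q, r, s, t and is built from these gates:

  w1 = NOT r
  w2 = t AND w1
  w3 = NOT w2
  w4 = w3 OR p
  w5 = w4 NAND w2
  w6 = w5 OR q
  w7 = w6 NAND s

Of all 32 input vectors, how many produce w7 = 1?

w7 = w6 NAND s must be 1, so at least one of w6, s is 0.
Enumerating the 32 input combinations, 17 give w7 = 1 and 15 give w7 = 0.

17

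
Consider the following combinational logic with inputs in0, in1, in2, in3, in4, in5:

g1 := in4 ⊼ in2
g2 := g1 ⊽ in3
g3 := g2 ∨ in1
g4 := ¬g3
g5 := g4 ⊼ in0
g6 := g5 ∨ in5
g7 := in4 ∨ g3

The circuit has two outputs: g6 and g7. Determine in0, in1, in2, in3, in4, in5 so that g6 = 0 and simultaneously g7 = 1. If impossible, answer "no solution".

Check with in0=1, in1=0, in2=0, in3=1, in4=1, in5=0:
g1 = in4 ⊼ in2 = 1 ⊼ 0 = 1
g2 = g1 ⊽ in3 = 1 ⊽ 1 = 0
g3 = g2 ∨ in1 = 0 ∨ 0 = 0
g4 = ¬g3 = ¬0 = 1
g5 = g4 ⊼ in0 = 1 ⊼ 1 = 0
g6 = g5 ∨ in5 = 0 ∨ 0 = 0
g7 = in4 ∨ g3 = 1 ∨ 0 = 1
So g6 = 0 and g7 = 1.

in0=1, in1=0, in2=0, in3=1, in4=1, in5=0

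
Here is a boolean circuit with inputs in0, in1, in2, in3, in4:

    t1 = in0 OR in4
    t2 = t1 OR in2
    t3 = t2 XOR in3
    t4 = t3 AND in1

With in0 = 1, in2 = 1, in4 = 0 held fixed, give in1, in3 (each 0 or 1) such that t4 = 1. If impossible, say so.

t4 = t3 AND in1 must be 1, so both t3 = 1 and in1 = 1.
t3 = t2 XOR in3 must be 1, so t2 and in3 differ.
Check with in0 = 1, in2 = 1, in4 = 0 and in1=1, in3=0:
t1 = in0 OR in4 = 1 OR 0 = 1
t2 = t1 OR in2 = 1 OR 1 = 1
t3 = t2 XOR in3 = 1 XOR 0 = 1
t4 = t3 AND in1 = 1 AND 1 = 1
So t4 = 1.

in1=1, in3=0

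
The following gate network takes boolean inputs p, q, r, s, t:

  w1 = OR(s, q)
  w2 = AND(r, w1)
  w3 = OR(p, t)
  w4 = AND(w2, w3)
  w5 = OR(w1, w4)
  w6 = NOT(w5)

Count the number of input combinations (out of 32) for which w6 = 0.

w6 = NOT(w5) must be 0, so w5 = 1.
w5 = OR(w1, w4) must be 1, so at least one of w1, w4 is 1.
Enumerating the 32 input combinations, 24 give w6 = 0 and 8 give w6 = 1.

24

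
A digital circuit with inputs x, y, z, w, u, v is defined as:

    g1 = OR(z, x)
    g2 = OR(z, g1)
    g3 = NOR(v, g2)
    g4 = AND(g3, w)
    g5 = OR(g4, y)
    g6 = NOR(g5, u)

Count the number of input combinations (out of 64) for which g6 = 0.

g6 = NOR(g5, u) must be 0, so at least one of g5, u is 1.
Enumerating the 64 input combinations, 49 give g6 = 0 and 15 give g6 = 1.

49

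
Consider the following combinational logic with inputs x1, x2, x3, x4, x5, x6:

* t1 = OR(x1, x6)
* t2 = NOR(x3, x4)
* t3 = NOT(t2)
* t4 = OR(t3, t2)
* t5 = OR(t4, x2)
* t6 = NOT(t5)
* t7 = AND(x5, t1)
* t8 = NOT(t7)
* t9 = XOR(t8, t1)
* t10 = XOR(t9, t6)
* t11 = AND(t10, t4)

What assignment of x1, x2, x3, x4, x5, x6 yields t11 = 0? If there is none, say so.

x1=1 x2=1 x3=0 x4=1 x5=0 x6=1

t11 = AND(t10, t4) must be 0, so at least one of t10, t4 is 0.
Check with x1=1 x2=1 x3=0 x4=1 x5=0 x6=1:
t1 = OR(x1, x6) = OR(1, 1) = 1
t2 = NOR(x3, x4) = NOR(0, 1) = 0
t3 = NOT(t2) = NOT 0 = 1
t4 = OR(t3, t2) = OR(1, 0) = 1
t5 = OR(t4, x2) = OR(1, 1) = 1
t6 = NOT(t5) = NOT 1 = 0
t7 = AND(x5, t1) = AND(0, 1) = 0
t8 = NOT(t7) = NOT 0 = 1
t9 = XOR(t8, t1) = XOR(1, 1) = 0
t10 = XOR(t9, t6) = XOR(0, 0) = 0
t11 = AND(t10, t4) = AND(0, 1) = 0
So t11 = 0 as required.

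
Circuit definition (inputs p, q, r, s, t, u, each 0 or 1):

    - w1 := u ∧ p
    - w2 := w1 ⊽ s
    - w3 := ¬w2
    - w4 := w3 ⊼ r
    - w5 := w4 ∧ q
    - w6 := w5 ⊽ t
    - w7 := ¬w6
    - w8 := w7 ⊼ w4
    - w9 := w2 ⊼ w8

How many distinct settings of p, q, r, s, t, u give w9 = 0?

w9 = w2 ⊼ w8 must be 0, so both w2 = 1 and w8 = 1.
w2 = w1 ⊽ s must be 1, so both w1 = 0 and s = 0.
Satisfying assignments:
  p=0, q=0, r=0, s=0, t=0, u=0
  p=0, q=0, r=0, s=0, t=0, u=1
  p=0, q=0, r=1, s=0, t=0, u=0
  p=0, q=0, r=1, s=0, t=0, u=1
  p=1, q=0, r=0, s=0, t=0, u=0
  p=1, q=0, r=1, s=0, t=0, u=0

6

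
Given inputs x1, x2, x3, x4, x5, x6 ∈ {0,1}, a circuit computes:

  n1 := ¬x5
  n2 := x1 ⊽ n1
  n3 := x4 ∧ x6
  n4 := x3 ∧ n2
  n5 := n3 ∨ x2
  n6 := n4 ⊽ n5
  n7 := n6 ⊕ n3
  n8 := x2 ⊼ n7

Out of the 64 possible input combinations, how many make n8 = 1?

n8 = x2 ⊼ n7 must be 1, so at least one of x2, n7 is 0.
Enumerating the 64 input combinations, 56 give n8 = 1 and 8 give n8 = 0.

56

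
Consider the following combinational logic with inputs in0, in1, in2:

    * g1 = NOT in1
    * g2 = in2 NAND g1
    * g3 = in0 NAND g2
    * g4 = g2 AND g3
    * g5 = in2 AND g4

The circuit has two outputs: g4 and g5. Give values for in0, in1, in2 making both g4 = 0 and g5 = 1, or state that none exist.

Across all 8 input combinations, none give both g4 = 0 and g5 = 1.

no solution exists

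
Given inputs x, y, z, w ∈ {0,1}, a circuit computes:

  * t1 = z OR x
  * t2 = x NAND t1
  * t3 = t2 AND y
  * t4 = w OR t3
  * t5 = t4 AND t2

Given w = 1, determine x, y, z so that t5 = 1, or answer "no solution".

Check with w = 1 and x=0, y=1, z=0:
t1 = z OR x = 0 OR 0 = 0
t2 = x NAND t1 = 0 NAND 0 = 1
t3 = t2 AND y = 1 AND 1 = 1
t4 = w OR t3 = 1 OR 1 = 1
t5 = t4 AND t2 = 1 AND 1 = 1
So t5 = 1.

x=0, y=1, z=0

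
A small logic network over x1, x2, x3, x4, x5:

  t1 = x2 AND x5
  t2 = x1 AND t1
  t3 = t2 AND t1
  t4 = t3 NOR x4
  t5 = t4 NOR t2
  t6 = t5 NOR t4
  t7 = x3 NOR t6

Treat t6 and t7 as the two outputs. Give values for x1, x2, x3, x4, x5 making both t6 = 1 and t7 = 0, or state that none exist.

x1=1, x2=1, x3=0, x4=0, x5=1

Check with x1=1, x2=1, x3=0, x4=0, x5=1:
t1 = x2 AND x5 = 1 AND 1 = 1
t2 = x1 AND t1 = 1 AND 1 = 1
t3 = t2 AND t1 = 1 AND 1 = 1
t4 = t3 NOR x4 = 1 NOR 0 = 0
t5 = t4 NOR t2 = 0 NOR 1 = 0
t6 = t5 NOR t4 = 0 NOR 0 = 1
t7 = x3 NOR t6 = 0 NOR 1 = 0
So t6 = 1 and t7 = 0.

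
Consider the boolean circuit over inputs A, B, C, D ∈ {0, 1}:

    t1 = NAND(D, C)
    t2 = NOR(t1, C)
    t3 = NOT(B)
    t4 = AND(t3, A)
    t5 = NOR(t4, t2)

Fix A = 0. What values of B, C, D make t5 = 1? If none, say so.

B=0, C=0, D=1

t5 = NOR(t4, t2) must be 1, so both t4 = 0 and t2 = 0.
Check with A = 0 and B=0, C=0, D=1:
t1 = NAND(D, C) = NAND(1, 0) = 1
t2 = NOR(t1, C) = NOR(1, 0) = 0
t3 = NOT(B) = NOT 0 = 1
t4 = AND(t3, A) = AND(1, 0) = 0
t5 = NOR(t4, t2) = NOR(0, 0) = 1
So t5 = 1.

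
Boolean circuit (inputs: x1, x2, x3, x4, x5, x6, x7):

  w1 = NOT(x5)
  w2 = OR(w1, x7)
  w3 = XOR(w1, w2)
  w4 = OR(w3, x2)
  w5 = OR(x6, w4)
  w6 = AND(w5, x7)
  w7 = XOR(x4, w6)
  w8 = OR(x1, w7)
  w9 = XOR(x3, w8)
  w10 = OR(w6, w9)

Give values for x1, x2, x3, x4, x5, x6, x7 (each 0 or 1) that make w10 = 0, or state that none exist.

x1=0 x2=1 x3=1 x4=1 x5=1 x6=1 x7=0

Check with x1=0 x2=1 x3=1 x4=1 x5=1 x6=1 x7=0:
w1 = NOT(x5) = NOT 1 = 0
w2 = OR(w1, x7) = OR(0, 0) = 0
w3 = XOR(w1, w2) = XOR(0, 0) = 0
w4 = OR(w3, x2) = OR(0, 1) = 1
w5 = OR(x6, w4) = OR(1, 1) = 1
w6 = AND(w5, x7) = AND(1, 0) = 0
w7 = XOR(x4, w6) = XOR(1, 0) = 1
w8 = OR(x1, w7) = OR(0, 1) = 1
w9 = XOR(x3, w8) = XOR(1, 1) = 0
w10 = OR(w6, w9) = OR(0, 0) = 0
So w10 = 0 as required.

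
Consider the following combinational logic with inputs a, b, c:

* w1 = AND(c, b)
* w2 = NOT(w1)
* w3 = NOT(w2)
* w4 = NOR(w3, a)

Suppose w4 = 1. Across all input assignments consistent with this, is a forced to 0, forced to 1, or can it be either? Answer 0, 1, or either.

w4 = NOR(w3, a) must be 1, so both w3 = 0 and a = 0.
w3 = NOT(w2) must be 0, so w2 = 1.
w2 = NOT(w1) must be 1, so w1 = 0.
Every assignment with w4 = 1 has a = 0; there are 3 such assignment(s).
  a=0, b=0, c=0
  a=0, b=0, c=1
  a=0, b=1, c=0

0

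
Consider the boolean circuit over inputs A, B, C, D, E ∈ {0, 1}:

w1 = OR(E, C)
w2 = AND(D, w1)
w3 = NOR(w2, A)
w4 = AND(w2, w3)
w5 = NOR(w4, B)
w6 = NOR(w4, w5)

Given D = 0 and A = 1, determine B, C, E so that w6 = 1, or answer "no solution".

B=1 C=1 E=1

Check with D = 0 and A = 1 and B=1, C=1, E=1:
w1 = OR(E, C) = OR(1, 1) = 1
w2 = AND(D, w1) = AND(0, 1) = 0
w3 = NOR(w2, A) = NOR(0, 1) = 0
w4 = AND(w2, w3) = AND(0, 0) = 0
w5 = NOR(w4, B) = NOR(0, 1) = 0
w6 = NOR(w4, w5) = NOR(0, 0) = 1
So w6 = 1.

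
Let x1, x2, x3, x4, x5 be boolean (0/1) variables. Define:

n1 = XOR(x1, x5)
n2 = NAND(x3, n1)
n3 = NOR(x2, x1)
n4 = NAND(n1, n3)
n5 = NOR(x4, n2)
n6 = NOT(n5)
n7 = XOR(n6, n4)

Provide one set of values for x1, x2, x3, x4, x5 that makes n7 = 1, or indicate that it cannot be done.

x1=0, x2=0, x3=0, x4=0, x5=1

n7 = XOR(n6, n4) must be 1, so n6 and n4 differ.
Check with x1=0, x2=0, x3=0, x4=0, x5=1:
n1 = XOR(x1, x5) = XOR(0, 1) = 1
n2 = NAND(x3, n1) = NAND(0, 1) = 1
n3 = NOR(x2, x1) = NOR(0, 0) = 1
n4 = NAND(n1, n3) = NAND(1, 1) = 0
n5 = NOR(x4, n2) = NOR(0, 1) = 0
n6 = NOT(n5) = NOT 0 = 1
n7 = XOR(n6, n4) = XOR(1, 0) = 1
So n7 = 1 as required.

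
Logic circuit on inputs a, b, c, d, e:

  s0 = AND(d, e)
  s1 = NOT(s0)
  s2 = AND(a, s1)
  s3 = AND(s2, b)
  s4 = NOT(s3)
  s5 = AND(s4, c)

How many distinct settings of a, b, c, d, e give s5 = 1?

s5 = AND(s4, c) must be 1, so both s4 = 1 and c = 1.
Enumerating the 32 input combinations, 13 give s5 = 1 and 19 give s5 = 0.

13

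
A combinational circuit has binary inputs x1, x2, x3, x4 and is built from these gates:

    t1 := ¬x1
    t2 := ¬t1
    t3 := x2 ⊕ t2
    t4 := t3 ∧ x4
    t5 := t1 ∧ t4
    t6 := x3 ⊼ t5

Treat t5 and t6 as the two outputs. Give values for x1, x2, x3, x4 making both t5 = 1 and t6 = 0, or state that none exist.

Check with x1=0 x2=1 x3=1 x4=1:
t1 = ¬x1 = ¬0 = 1
t2 = ¬t1 = ¬1 = 0
t3 = x2 ⊕ t2 = 1 ⊕ 0 = 1
t4 = t3 ∧ x4 = 1 ∧ 1 = 1
t5 = t1 ∧ t4 = 1 ∧ 1 = 1
t6 = x3 ⊼ t5 = 1 ⊼ 1 = 0
So t5 = 1 and t6 = 0.

x1=0 x2=1 x3=1 x4=1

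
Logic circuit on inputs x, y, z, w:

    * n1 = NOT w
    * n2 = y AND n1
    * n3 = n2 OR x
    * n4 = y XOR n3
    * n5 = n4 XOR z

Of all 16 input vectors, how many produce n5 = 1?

n5 = n4 XOR z must be 1, so n4 and z differ.
Enumerating the 16 input combinations, 8 give n5 = 1 and 8 give n5 = 0.

8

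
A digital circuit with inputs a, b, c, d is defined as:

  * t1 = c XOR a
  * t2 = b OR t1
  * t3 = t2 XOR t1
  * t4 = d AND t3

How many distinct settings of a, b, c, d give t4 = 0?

t4 = d AND t3 must be 0, so at least one of d, t3 is 0.
Enumerating the 16 input combinations, 14 give t4 = 0 and 2 give t4 = 1.

14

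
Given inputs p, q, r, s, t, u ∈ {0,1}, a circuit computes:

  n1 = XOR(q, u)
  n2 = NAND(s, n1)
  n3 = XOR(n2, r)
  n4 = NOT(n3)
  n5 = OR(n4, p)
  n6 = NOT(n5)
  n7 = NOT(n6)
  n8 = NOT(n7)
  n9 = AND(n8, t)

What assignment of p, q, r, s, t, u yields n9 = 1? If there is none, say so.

n9 = AND(n8, t) must be 1, so both n8 = 1 and t = 1.
n8 = NOT(n7) must be 1, so n7 = 0.
Check with p=0, q=0, r=0, s=0, t=1, u=1:
n1 = XOR(q, u) = XOR(0, 1) = 1
n2 = NAND(s, n1) = NAND(0, 1) = 1
n3 = XOR(n2, r) = XOR(1, 0) = 1
n4 = NOT(n3) = NOT 1 = 0
n5 = OR(n4, p) = OR(0, 0) = 0
n6 = NOT(n5) = NOT 0 = 1
n7 = NOT(n6) = NOT 1 = 0
n8 = NOT(n7) = NOT 0 = 1
n9 = AND(n8, t) = AND(1, 1) = 1
So n9 = 1 as required.

p=0, q=0, r=0, s=0, t=1, u=1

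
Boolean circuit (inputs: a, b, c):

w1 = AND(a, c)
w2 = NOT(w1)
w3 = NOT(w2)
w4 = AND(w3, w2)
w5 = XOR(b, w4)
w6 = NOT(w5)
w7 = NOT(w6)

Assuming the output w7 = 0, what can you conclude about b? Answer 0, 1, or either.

w7 = NOT(w6) must be 0, so w6 = 1.
w6 = NOT(w5) must be 1, so w5 = 0.
w5 = XOR(b, w4) must be 0, so b and w4 are equal.
Every assignment with w7 = 0 has b = 0; there are 4 such assignment(s).
  a=0, b=0, c=0
  a=0, b=0, c=1
  a=1, b=0, c=0
  a=1, b=0, c=1

0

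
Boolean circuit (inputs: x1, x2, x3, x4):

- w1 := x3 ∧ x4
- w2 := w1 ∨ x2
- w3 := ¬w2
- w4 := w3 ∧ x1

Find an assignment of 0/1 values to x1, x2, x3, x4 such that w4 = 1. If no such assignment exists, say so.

w4 = w3 ∧ x1 must be 1, so both w3 = 1 and x1 = 1.
w3 = ¬w2 must be 1, so w2 = 0.
w2 = w1 ∨ x2 must be 0, so both w1 = 0 and x2 = 0.
Check with x1=1 x2=0 x3=0 x4=1:
w1 = x3 ∧ x4 = 0 ∧ 1 = 0
w2 = w1 ∨ x2 = 0 ∨ 0 = 0
w3 = ¬w2 = ¬0 = 1
w4 = w3 ∧ x1 = 1 ∧ 1 = 1
So w4 = 1 as required.

x1=1 x2=0 x3=0 x4=1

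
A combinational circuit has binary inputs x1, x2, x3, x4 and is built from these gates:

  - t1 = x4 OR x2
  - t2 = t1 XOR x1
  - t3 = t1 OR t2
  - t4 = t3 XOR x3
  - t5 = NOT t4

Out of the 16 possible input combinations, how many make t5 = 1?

8

t5 = NOT t4 must be 1, so t4 = 0.
t4 = t3 XOR x3 must be 0, so t3 and x3 are equal.
Enumerating the 16 input combinations, 8 give t5 = 1 and 8 give t5 = 0.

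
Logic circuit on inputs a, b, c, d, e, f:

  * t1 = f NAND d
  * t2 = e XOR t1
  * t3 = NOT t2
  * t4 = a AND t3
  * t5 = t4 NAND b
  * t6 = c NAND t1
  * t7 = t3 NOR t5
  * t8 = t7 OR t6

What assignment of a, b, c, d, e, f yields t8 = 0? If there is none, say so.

a=1, b=0, c=1, d=1, e=1, f=0

t8 = t7 OR t6 must be 0, so both t7 = 0 and t6 = 0.
Check with a=1, b=0, c=1, d=1, e=1, f=0:
t1 = f NAND d = 0 NAND 1 = 1
t2 = e XOR t1 = 1 XOR 1 = 0
t3 = NOT t2 = NOT 0 = 1
t4 = a AND t3 = 1 AND 1 = 1
t5 = t4 NAND b = 1 NAND 0 = 1
t6 = c NAND t1 = 1 NAND 1 = 0
t7 = t3 NOR t5 = 1 NOR 1 = 0
t8 = t7 OR t6 = 0 OR 0 = 0
So t8 = 0 as required.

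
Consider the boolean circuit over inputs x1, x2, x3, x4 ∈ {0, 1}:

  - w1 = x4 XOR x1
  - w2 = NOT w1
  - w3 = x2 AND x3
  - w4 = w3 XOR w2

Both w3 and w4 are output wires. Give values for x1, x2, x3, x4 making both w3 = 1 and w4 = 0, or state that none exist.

x1=0 x2=1 x3=1 x4=0

Check with x1=0 x2=1 x3=1 x4=0:
w1 = x4 XOR x1 = 0 XOR 0 = 0
w2 = NOT w1 = NOT 0 = 1
w3 = x2 AND x3 = 1 AND 1 = 1
w4 = w3 XOR w2 = 1 XOR 1 = 0
So w3 = 1 and w4 = 0.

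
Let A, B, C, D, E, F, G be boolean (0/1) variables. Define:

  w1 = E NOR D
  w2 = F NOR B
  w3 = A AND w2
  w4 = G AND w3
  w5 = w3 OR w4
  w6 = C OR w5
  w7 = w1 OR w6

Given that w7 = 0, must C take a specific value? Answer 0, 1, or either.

0

w7 = w1 OR w6 must be 0, so both w1 = 0 and w6 = 0.
w1 = E NOR D must be 0, so at least one of E, D is 1.
w6 = C OR w5 must be 0, so both C = 0 and w5 = 0.
Every assignment with w7 = 0 has C = 0; there are 42 such assignment(s).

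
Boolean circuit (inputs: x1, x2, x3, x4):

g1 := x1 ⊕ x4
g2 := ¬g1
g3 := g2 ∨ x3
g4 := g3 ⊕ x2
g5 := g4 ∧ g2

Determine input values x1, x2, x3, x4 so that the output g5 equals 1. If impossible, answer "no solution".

g5 = g4 ∧ g2 must be 1, so both g4 = 1 and g2 = 1.
g4 = g3 ⊕ x2 must be 1, so g3 and x2 differ.
Check with x1=0, x2=0, x3=1, x4=0:
g1 = x1 ⊕ x4 = 0 ⊕ 0 = 0
g2 = ¬g1 = ¬0 = 1
g3 = g2 ∨ x3 = 1 ∨ 1 = 1
g4 = g3 ⊕ x2 = 1 ⊕ 0 = 1
g5 = g4 ∧ g2 = 1 ∧ 1 = 1
So g5 = 1 as required.

x1=0, x2=0, x3=1, x4=0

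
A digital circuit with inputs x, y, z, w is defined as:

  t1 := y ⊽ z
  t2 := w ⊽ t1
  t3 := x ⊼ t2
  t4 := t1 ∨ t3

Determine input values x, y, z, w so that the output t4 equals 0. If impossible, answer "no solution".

t4 = t1 ∨ t3 must be 0, so both t1 = 0 and t3 = 0.
t1 = y ⊽ z must be 0, so at least one of y, z is 1.
t3 = x ⊼ t2 must be 0, so both x = 1 and t2 = 1.
Check with x=1, y=1, z=1, w=0:
t1 = y ⊽ z = 1 ⊽ 1 = 0
t2 = w ⊽ t1 = 0 ⊽ 0 = 1
t3 = x ⊼ t2 = 1 ⊼ 1 = 0
t4 = t1 ∨ t3 = 0 ∨ 0 = 0
So t4 = 0 as required.

x=1, y=1, z=1, w=0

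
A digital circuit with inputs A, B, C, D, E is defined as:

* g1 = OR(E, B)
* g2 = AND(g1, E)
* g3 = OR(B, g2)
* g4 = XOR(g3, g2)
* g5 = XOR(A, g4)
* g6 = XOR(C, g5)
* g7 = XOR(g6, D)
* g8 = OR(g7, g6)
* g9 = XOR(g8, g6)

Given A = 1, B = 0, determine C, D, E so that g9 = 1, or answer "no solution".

g9 = XOR(g8, g6) must be 1, so g8 and g6 differ.
Check with A = 1, B = 0 and C=1, D=1, E=1:
g1 = OR(E, B) = OR(1, 0) = 1
g2 = AND(g1, E) = AND(1, 1) = 1
g3 = OR(B, g2) = OR(0, 1) = 1
g4 = XOR(g3, g2) = XOR(1, 1) = 0
g5 = XOR(A, g4) = XOR(1, 0) = 1
g6 = XOR(C, g5) = XOR(1, 1) = 0
g7 = XOR(g6, D) = XOR(0, 1) = 1
g8 = OR(g7, g6) = OR(1, 0) = 1
g9 = XOR(g8, g6) = XOR(1, 0) = 1
So g9 = 1.

C=1, D=1, E=1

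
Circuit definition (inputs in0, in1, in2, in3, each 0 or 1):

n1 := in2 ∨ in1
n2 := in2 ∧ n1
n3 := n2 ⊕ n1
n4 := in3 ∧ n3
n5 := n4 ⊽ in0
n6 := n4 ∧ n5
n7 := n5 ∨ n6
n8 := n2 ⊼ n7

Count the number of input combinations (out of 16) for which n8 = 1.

n8 = n2 ⊼ n7 must be 1, so at least one of n2, n7 is 0.
Enumerating the 16 input combinations, 12 give n8 = 1 and 4 give n8 = 0.

12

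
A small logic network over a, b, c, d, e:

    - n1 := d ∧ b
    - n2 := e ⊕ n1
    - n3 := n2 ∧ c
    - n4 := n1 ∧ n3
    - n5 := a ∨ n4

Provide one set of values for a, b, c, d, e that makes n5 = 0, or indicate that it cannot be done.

n5 = a ∨ n4 must be 0, so both a = 0 and n4 = 0.
Check with a=0, b=1, c=0, d=0, e=0:
n1 = d ∧ b = 0 ∧ 1 = 0
n2 = e ⊕ n1 = 0 ⊕ 0 = 0
n3 = n2 ∧ c = 0 ∧ 0 = 0
n4 = n1 ∧ n3 = 0 ∧ 0 = 0
n5 = a ∨ n4 = 0 ∨ 0 = 0
So n5 = 0 as required.

a=0, b=1, c=0, d=0, e=0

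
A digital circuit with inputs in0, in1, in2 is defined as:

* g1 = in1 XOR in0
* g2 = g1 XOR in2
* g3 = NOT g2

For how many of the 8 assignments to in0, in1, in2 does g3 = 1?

4

g3 = NOT g2 must be 1, so g2 = 0.
g2 = g1 XOR in2 must be 0, so g1 and in2 are equal.
Enumerating the 8 input combinations, 4 give g3 = 1 and 4 give g3 = 0.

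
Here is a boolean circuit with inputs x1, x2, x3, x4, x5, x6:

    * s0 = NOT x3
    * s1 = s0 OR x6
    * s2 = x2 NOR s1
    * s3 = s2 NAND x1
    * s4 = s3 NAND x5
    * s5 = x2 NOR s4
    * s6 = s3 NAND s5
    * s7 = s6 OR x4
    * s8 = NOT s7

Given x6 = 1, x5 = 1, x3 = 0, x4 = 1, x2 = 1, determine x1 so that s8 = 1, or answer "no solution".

With x6 = 1, x5 = 1, x3 = 0, x4 = 1, x2 = 1 fixed, none of the 2 settings of x1 give s8 = 1.
For example, with x1=0:
s0 = NOT x3 = NOT 0 = 1
s1 = s0 OR x6 = 1 OR 1 = 1
s2 = x2 NOR s1 = 1 NOR 1 = 0
s3 = s2 NAND x1 = 0 NAND 0 = 1
s4 = s3 NAND x5 = 1 NAND 1 = 0
s5 = x2 NOR s4 = 1 NOR 0 = 0
s6 = s3 NAND s5 = 1 NAND 0 = 1
s7 = s6 OR x4 = 1 OR 1 = 1
s8 = NOT s7 = NOT 1 = 0
giving s8 = 0 ≠ 1.

no solution exists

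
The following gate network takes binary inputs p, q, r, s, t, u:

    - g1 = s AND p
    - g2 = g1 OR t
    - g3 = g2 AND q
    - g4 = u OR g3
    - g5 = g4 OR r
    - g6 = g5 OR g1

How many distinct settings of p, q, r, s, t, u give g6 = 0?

g6 = g5 OR g1 must be 0, so both g5 = 0 and g1 = 0.
Enumerating the 64 input combinations, 9 give g6 = 0 and 55 give g6 = 1.

9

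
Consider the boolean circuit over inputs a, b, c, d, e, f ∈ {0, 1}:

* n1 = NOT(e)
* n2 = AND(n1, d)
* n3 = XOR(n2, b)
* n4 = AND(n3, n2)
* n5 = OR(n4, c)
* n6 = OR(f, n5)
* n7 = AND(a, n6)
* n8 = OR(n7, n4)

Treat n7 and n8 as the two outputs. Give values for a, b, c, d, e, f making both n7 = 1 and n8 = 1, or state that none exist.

Check with a=1, b=0, c=1, d=0, e=1, f=0:
n1 = NOT(e) = NOT 1 = 0
n2 = AND(n1, d) = AND(0, 0) = 0
n3 = XOR(n2, b) = XOR(0, 0) = 0
n4 = AND(n3, n2) = AND(0, 0) = 0
n5 = OR(n4, c) = OR(0, 1) = 1
n6 = OR(f, n5) = OR(0, 1) = 1
n7 = AND(a, n6) = AND(1, 1) = 1
n8 = OR(n7, n4) = OR(1, 0) = 1
So n7 = 1 and n8 = 1.

a=1, b=0, c=1, d=0, e=1, f=0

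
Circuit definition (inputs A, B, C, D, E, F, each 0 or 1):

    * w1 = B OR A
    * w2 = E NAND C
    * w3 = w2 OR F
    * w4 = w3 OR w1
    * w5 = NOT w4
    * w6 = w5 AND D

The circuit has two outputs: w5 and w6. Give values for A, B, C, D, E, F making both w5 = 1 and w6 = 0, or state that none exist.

A=0, B=0, C=1, D=0, E=1, F=0

Check with A=0, B=0, C=1, D=0, E=1, F=0:
w1 = B OR A = 0 OR 0 = 0
w2 = E NAND C = 1 NAND 1 = 0
w3 = w2 OR F = 0 OR 0 = 0
w4 = w3 OR w1 = 0 OR 0 = 0
w5 = NOT w4 = NOT 0 = 1
w6 = w5 AND D = 1 AND 0 = 0
So w5 = 1 and w6 = 0.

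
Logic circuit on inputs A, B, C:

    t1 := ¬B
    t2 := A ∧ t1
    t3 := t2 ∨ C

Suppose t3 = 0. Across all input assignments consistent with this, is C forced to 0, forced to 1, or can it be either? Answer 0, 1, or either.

t3 = t2 ∨ C must be 0, so both t2 = 0 and C = 0.
t2 = A ∧ t1 must be 0, so at least one of A, t1 is 0.
Every assignment with t3 = 0 has C = 0; there are 3 such assignment(s).
  A=0, B=0, C=0
  A=0, B=1, C=0
  A=1, B=1, C=0

0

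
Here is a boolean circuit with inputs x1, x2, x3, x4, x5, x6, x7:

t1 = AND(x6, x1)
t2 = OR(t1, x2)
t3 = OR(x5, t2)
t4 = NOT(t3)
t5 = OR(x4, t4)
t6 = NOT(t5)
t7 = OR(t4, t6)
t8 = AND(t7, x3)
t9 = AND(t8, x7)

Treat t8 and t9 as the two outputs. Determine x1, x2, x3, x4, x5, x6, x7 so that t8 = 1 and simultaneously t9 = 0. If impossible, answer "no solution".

x1=0 x2=0 x3=1 x4=0 x5=0 x6=0 x7=0

Check with x1=0 x2=0 x3=1 x4=0 x5=0 x6=0 x7=0:
t1 = AND(x6, x1) = AND(0, 0) = 0
t2 = OR(t1, x2) = OR(0, 0) = 0
t3 = OR(x5, t2) = OR(0, 0) = 0
t4 = NOT(t3) = NOT 0 = 1
t5 = OR(x4, t4) = OR(0, 1) = 1
t6 = NOT(t5) = NOT 1 = 0
t7 = OR(t4, t6) = OR(1, 0) = 1
t8 = AND(t7, x3) = AND(1, 1) = 1
t9 = AND(t8, x7) = AND(1, 0) = 0
So t8 = 1 and t9 = 0.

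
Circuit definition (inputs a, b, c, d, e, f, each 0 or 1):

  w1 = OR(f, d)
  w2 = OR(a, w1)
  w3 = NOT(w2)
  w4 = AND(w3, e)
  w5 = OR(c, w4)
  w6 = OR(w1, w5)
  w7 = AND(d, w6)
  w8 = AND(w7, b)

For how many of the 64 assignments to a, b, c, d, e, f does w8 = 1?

16

w8 = AND(w7, b) must be 1, so both w7 = 1 and b = 1.
Enumerating the 64 input combinations, 16 give w8 = 1 and 48 give w8 = 0.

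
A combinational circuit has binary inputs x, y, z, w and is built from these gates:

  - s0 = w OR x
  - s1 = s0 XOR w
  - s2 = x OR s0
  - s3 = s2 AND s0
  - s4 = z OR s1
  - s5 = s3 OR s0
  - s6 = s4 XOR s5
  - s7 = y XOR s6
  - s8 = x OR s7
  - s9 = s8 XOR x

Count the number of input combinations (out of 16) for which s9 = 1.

s9 = s8 XOR x must be 1, so s8 and x differ.
Enumerating the 16 input combinations, 4 give s9 = 1 and 12 give s9 = 0.

4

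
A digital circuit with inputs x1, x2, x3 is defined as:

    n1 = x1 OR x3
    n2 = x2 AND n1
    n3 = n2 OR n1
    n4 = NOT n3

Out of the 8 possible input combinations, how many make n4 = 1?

n4 = NOT n3 must be 1, so n3 = 0.
n3 = n2 OR n1 must be 0, so both n2 = 0 and n1 = 0.
Satisfying assignments:
  x1=0, x2=0, x3=0
  x1=0, x2=1, x3=0

2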